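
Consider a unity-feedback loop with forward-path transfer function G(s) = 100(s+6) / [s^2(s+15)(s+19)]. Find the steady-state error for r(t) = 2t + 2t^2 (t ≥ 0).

1.9

The open loop has two poles at the origin → type 2 system. By superposition:
  • 2t: tracked with zero error.
  • 2t^2: e_ss = 4/K_a with K_a=40/19 → 1.9.
Total e_ss = 1.9.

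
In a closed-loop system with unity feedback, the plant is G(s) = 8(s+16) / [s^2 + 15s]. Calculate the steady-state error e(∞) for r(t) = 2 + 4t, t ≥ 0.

15/32

Lowest-order denominator term is 15s, so the open loop has 1 pole at the origin → type 1 system. By superposition:
  • 2: tracked with zero error.
  • 4t: e_ss = 4/K_v with K_v=128/15 → 15/32.
Total e_ss = 15/32.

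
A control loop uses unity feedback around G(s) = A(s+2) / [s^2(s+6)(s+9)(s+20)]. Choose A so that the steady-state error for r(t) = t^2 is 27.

40

System type = 2 (two poles at s=0).
K_a = lim_{s→0} s^2·G(s) = A·2 / (6·9·20) = (1/540)·A.
e_ss = 2/K_a = 27 ⇒ K_a = 2/27 ⇒ A = (2/27)/(1/540) = 40.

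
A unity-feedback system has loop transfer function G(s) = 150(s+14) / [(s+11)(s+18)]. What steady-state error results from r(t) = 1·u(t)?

33/383

System type = 0 (no poles at s=0).
K_p = lim_{s→0} G(s) = 150·14 / (11·18) = 350/33.
e_ss = 1/(1 + K_p) = 1/(383/33) = 33/383.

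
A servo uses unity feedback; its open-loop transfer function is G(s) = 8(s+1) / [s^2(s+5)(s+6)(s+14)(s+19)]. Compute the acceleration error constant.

2/1995

Two free integrators in G(s): this is a type 2 system.
K_a = lim_{s→0} s^2·G(s) = 8·1 / (5·6·14·19) = 2/1995.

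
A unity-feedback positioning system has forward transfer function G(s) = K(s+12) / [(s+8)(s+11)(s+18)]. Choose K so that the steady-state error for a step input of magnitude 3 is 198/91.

G(s) has no factors of s in the denominator, so the system is type 0.
K_p = lim_{s→0} G(s) = K·12 / (8·11·18) = (1/132)·K.
e_ss = 3/(1 + K_p) = 198/91 ⇒ 1 + (1/132)·K = 91/66 ⇒ K = 50.

50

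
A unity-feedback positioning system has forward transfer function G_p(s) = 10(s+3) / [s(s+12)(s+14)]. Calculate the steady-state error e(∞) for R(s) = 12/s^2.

67.2

One free integrator in G_p(s): this is a type 1 system.
K_v = lim_{s→0} s·G_p(s) = 10·3 / (12·14) = 5/28.
e_ss = 12/K_v = 12/(5/28) = 67.2.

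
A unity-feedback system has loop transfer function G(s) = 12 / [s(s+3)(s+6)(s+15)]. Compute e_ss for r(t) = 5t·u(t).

The open loop has one pole at the origin → type 1 system.
K_v = lim_{s→0} s·G(s) = 12 / (3·6·15) = 2/45.
e_ss = 5/K_v = 5/(2/45) = 112.5.

112.5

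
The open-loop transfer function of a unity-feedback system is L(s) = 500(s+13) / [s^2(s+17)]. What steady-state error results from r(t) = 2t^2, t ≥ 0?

The open loop has two poles at the origin → type 2 system.
K_a = lim_{s→0} s^2·L(s) = 500·13 / (17) = 6500/17.
r(t) = 2t^2 gives R(s) = 4/s^3.
e_ss = 4/K_a = 4/(6500/17) = 17/1625.

17/1625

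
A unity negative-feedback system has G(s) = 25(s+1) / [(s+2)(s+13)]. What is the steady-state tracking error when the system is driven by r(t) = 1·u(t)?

G(s) has no factors of s in the denominator, so the system is type 0.
K_p = lim_{s→0} G(s) = 25·1 / (2·13) = 25/26.
e_ss = 1/(1 + K_p) = 1/(51/26) = 26/51.

26/51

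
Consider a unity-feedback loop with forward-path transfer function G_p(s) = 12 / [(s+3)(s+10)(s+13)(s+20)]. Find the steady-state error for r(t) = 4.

System type = 0 (no poles at s=0).
K_p = lim_{s→0} G_p(s) = 12 / (3·10·13·20) = 1/650.
e_ss = 4/(1 + K_p) = 4/(651/650) = 2600/651.

2600/651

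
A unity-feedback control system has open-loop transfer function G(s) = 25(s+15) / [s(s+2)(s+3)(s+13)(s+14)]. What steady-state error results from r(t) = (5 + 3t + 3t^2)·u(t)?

G(s) has one factor of s in the denominator, so the system is type 1. Treating each term separately:
  • 5: tracked with zero error.
  • 3t: e_ss = 3/K_v with K_v=125/364 → 8.736.
  • 3t^2: a type-1 system cannot track it, e_ss → ∞.
The unbounded component dominates.

infinity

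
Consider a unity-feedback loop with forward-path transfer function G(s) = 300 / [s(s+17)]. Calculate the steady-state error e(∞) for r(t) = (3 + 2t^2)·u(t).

infinity

G(s) has one factor of s in the denominator, so the system is type 1. By superposition:
  • 3: tracked with zero error.
  • 2t^2: a type-1 system cannot track it, e_ss → ∞.
The unbounded component dominates.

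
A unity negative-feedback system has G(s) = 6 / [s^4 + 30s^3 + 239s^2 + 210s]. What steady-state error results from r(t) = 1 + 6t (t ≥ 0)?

Factoring s from the denominator leaves a polynomial with constant term 210, so the system is type 1. By superposition:
  • 1: tracked with zero error.
  • 6t: e_ss = 6/K_v with K_v=1/35 → 210.
Total e_ss = 210.

210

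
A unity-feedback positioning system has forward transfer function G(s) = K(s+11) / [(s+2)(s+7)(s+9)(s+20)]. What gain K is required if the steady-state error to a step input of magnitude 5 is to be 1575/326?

G(s) has no factors of s in the denominator, so the system is type 0.
K_p = lim_{s→0} G(s) = K·11 / (2·7·9·20) = (11/2520)·K.
e_ss = 5/(1 + K_p) = 1575/326 ⇒ 1 + (11/2520)·K = 326/315 ⇒ K = 8.

8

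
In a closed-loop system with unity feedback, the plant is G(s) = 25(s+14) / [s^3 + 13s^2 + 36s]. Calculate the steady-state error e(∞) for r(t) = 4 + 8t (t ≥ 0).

144/175

The denominator has no term below 36s — 1 pole at s=0, type 1. By superposition:
  • 4: tracked with zero error.
  • 8t: e_ss = 8/K_v with K_v=175/18 → 144/175.
Total e_ss = 144/175.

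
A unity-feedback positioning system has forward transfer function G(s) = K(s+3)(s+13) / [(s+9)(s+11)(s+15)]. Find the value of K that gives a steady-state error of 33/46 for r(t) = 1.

G(s) has no factors of s in the denominator, so the system is type 0.
K_p = lim_{s→0} G(s) = K·3·13 / (9·11·15) = (13/495)·K.
e_ss = 1/(1 + K_p) = 33/46 ⇒ 1 + (13/495)·K = 46/33 ⇒ K = 15.

15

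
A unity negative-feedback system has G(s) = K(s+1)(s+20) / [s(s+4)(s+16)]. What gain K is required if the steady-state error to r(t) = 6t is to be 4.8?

4

G(s) has one factor of s in the denominator, so the system is type 1.
K_v = lim_{s→0} s·G(s) = K·1·20 / (4·16) = 0.3125·K.
e_ss = 6/K_v = 4.8 ⇒ K_v = 1.25 ⇒ K = 1.25/0.3125 = 4.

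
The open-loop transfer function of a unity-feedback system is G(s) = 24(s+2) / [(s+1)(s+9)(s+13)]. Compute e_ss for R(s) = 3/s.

G(s) has no factors of s in the denominator, so the system is type 0.
K_p = lim_{s→0} G(s) = 24·2 / (1·9·13) = 16/39.
e_ss = 3/(1 + K_p) = 3/(55/39) = 117/55.

117/55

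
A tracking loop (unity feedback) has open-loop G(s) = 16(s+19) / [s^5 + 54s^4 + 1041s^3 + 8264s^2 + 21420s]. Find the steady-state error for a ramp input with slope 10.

The denominator has no term below 21420s — 1 pole at s=0, type 1.
K_v = lim_{s→0} s·G(s) = 16·19 / 21420 = 76/5355.
e_ss = 10/K_v = 10/(76/5355) = 26775/38.

26775/38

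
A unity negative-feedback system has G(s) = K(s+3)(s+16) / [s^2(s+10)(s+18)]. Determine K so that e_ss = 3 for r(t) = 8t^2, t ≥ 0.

20

System type = 2 (two poles at s=0).
K_a = lim_{s→0} s^2·G(s) = K·3·16 / (10·18) = (4/15)·K.
e_ss = 16/K_a = 3 ⇒ K_a = 16/3 ⇒ K = (16/3)/(4/15) = 20.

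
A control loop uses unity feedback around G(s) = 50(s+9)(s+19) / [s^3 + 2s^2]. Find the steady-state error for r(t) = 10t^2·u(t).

4/855

The denominator has no term below 2s^2 — 2 poles at s=0, type 2.
K_a = lim_{s→0} s^2·G(s) = 50·9·19 / 2 = 4275.
r(t) = 10t^2 gives R(s) = 20/s^3.
e_ss = 20/K_a = 20/4275 = 4/855.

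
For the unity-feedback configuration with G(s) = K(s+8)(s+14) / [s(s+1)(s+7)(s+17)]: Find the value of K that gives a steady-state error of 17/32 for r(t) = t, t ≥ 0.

One free integrator in G(s): this is a type 1 system.
K_v = lim_{s→0} s·G(s) = K·8·14 / (1·7·17) = (16/17)·K.
e_ss = 1/K_v = 17/32 ⇒ K_v = 32/17 ⇒ K = (32/17)/(16/17) = 2.

2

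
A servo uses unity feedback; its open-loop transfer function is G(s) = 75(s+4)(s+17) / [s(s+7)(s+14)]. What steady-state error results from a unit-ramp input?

G(s) has one factor of s in the denominator, so the system is type 1.
K_v = lim_{s→0} s·G(s) = 75·4·17 / (7·14) = 2550/49.
e_ss = 1/K_v = 1/(2550/49) = 49/2550.

49/2550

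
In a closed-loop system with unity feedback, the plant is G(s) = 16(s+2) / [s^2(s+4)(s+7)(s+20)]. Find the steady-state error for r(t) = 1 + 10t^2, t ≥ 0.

Two free integrators in G(s): this is a type 2 system. Taking each input component in turn:
  • 1: tracked with zero error.
  • 10t^2: e_ss = 20/K_a with K_a=2/35 → 350.
Total e_ss = 350.

350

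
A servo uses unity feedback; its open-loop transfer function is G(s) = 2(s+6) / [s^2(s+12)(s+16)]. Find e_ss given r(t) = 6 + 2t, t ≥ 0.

0

System type = 2 (two poles at s=0). Treating each term separately:
  • 6: tracked with zero error.
  • 2t: tracked with zero error.
Total e_ss = 0.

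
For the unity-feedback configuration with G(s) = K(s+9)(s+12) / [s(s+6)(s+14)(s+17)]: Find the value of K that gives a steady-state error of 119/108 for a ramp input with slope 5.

60

System type = 1 (one pole at s=0).
K_v = lim_{s→0} s·G(s) = K·9·12 / (6·14·17) = (9/119)·K.
e_ss = 5/K_v = 119/108 ⇒ K_v = 540/119 ⇒ K = (540/119)/(9/119) = 60.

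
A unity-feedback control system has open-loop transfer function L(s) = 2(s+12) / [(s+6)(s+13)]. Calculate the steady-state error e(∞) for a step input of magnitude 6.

The open loop has no poles at the origin → type 0 system.
K_p = lim_{s→0} L(s) = 2·12 / (6·13) = 4/13.
e_ss = 6/(1 + K_p) = 6/(17/13) = 78/17.

78/17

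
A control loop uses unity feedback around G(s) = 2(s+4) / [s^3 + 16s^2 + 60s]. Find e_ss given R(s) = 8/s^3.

Lowest-order denominator term is 60s, so the open loop has 1 pole at the origin → type 1 system.
K_a = lim_{s→0} s^2·G(s) = 0; the steady-state error to this parabolic input grows without bound.

infinity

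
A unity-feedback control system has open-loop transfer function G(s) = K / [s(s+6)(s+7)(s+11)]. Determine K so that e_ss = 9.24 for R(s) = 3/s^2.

150

The open loop has one pole at the origin → type 1 system.
K_v = lim_{s→0} s·G(s) = K / (6·7·11) = (1/462)·K.
e_ss = 3/K_v = 9.24 ⇒ K_v = 25/77 ⇒ K = (25/77)/(1/462) = 150.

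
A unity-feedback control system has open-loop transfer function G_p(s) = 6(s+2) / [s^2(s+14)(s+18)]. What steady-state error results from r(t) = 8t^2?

Two free integrators in G_p(s): this is a type 2 system.
K_a = lim_{s→0} s^2·G_p(s) = 6·2 / (14·18) = 1/21.
r(t) = 8t^2 gives R(s) = 16/s^3.
e_ss = 16/K_a = 16/(1/21) = 336.

336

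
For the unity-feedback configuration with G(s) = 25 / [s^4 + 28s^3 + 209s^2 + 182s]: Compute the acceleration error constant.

Factoring s from the denominator leaves a polynomial with constant term 182, so the system is type 1.
K_a = lim_{s→0} s^2·G(s) = 0 (the extra factor of s kills the finite limit).

0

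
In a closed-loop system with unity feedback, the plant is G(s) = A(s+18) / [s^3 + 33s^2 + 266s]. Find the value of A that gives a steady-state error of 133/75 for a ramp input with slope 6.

The denominator has no term below 266s — 1 pole at s=0, type 1.
K_v = lim_{s→0} s·G(s) = A·18 / 266 = (9/133)·A.
e_ss = 6/K_v = 133/75 ⇒ K_v = 450/133 ⇒ A = (450/133)/(9/133) = 50.

50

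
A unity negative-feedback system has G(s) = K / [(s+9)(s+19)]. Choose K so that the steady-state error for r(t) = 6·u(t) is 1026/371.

No free integrators in G(s): this is a type 0 system.
K_p = lim_{s→0} G(s) = K / (9·19) = (1/171)·K.
e_ss = 6/(1 + K_p) = 1026/371 ⇒ 1 + (1/171)·K = 371/171 ⇒ K = 200.

200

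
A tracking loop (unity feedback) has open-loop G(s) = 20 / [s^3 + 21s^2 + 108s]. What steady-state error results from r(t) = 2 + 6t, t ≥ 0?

32.4

Factoring s from the denominator leaves a polynomial with constant term 108, so the system is type 1. Treating each term separately:
  • 2: tracked with zero error.
  • 6t: e_ss = 6/K_v with K_v=5/27 → 32.4.
Total e_ss = 32.4.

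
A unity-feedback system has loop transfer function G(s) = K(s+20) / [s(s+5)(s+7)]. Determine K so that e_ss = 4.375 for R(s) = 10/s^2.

4

System type = 1 (one pole at s=0).
K_v = lim_{s→0} s·G(s) = K·20 / (5·7) = (4/7)·K.
e_ss = 10/K_v = 4.375 ⇒ K_v = 16/7 ⇒ K = (16/7)/(4/7) = 4.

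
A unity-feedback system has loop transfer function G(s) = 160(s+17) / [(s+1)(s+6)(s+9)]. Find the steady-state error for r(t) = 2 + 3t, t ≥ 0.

G(s) has no factors of s in the denominator, so the system is type 0. Taking each input component in turn:
  • 2: e_ss = 2/(1+K_p) with K_p=1360/27 → 54/1387.
  • 3t: a type-0 system cannot track it, e_ss → ∞.
The unbounded component dominates.

infinity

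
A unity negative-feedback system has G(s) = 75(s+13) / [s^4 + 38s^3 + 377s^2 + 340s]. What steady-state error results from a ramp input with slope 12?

272/65

Lowest-order denominator term is 340s, so the open loop has 1 pole at the origin → type 1 system.
K_v = lim_{s→0} s·G(s) = 75·13 / 340 = 195/68.
e_ss = 12/K_v = 12/(195/68) = 272/65.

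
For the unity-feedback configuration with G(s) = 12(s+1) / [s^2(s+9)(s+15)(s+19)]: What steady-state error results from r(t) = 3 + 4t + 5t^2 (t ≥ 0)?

System type = 2 (two poles at s=0). Taking each input component in turn:
  • 3: tracked with zero error.
  • 4t: tracked with zero error.
  • 5t^2: e_ss = 10/K_a with K_a=4/855 → 2137.5.
Total e_ss = 2137.5.

2137.5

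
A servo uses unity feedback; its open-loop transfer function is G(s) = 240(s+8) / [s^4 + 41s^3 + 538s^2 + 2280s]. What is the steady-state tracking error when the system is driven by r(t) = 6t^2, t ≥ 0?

Factoring s from the denominator leaves a polynomial with constant term 2280, so the system is type 1.
K_a = lim_{s→0} s^2·G(s) = 0; the steady-state error to this parabolic input grows without bound.

infinity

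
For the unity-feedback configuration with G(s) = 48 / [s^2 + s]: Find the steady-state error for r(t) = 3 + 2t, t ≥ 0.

1/24

Factoring s from the denominator leaves a polynomial with constant term 1, so the system is type 1. Treating each term separately:
  • 3: tracked with zero error.
  • 2t: e_ss = 2/K_v with K_v=48 → 1/24.
Total e_ss = 1/24.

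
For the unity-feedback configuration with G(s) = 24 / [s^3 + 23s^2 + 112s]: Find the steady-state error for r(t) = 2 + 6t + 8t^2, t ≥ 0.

infinity

Factoring s from the denominator leaves a polynomial with constant term 112, so the system is type 1. Taking each input component in turn:
  • 2: tracked with zero error.
  • 6t: e_ss = 6/K_v with K_v=3/14 → 28.
  • 8t^2: a type-1 system cannot track it, e_ss → ∞.
The unbounded component dominates.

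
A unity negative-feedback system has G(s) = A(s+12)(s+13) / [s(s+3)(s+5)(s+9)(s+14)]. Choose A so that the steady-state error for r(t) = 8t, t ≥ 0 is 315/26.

One free integrator in G(s): this is a type 1 system.
K_v = lim_{s→0} s·G(s) = A·12·13 / (3·5·9·14) = (26/315)·A.
e_ss = 8/K_v = 315/26 ⇒ K_v = 208/315 ⇒ A = (208/315)/(26/315) = 8.

8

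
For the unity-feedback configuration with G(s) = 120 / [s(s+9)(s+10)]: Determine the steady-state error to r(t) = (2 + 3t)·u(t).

The open loop has one pole at the origin → type 1 system. Taking each input component in turn:
  • 2: tracked with zero error.
  • 3t: e_ss = 3/K_v with K_v=4/3 → 2.25.
Total e_ss = 2.25.

2.25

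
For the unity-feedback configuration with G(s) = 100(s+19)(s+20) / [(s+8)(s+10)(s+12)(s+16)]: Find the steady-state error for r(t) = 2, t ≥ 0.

384/667

System type = 0 (no poles at s=0).
K_p = lim_{s→0} G(s) = 100·19·20 / (8·10·12·16) = 475/192.
e_ss = 2/(1 + K_p) = 2/(667/192) = 384/667.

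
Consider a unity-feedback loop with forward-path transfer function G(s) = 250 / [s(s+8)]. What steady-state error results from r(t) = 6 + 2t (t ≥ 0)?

0.064

System type = 1 (one pole at s=0). Taking each input component in turn:
  • 6: tracked with zero error.
  • 2t: e_ss = 2/K_v with K_v=31.25 → 0.064.
Total e_ss = 0.064.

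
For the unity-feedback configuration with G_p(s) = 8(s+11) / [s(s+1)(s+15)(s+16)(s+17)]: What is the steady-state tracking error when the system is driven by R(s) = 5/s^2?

2550/11

System type = 1 (one pole at s=0).
K_v = lim_{s→0} s·G_p(s) = 8·11 / (1·15·16·17) = 11/510.
e_ss = 5/K_v = 5/(11/510) = 2550/11.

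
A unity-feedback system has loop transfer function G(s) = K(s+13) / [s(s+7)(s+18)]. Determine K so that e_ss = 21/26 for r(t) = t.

G(s) has one factor of s in the denominator, so the system is type 1.
K_v = lim_{s→0} s·G(s) = K·13 / (7·18) = (13/126)·K.
e_ss = 1/K_v = 21/26 ⇒ K_v = 26/21 ⇒ K = (26/21)/(13/126) = 12.

12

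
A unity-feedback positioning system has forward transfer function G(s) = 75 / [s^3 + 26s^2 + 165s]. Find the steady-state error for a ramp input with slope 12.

Factoring s from the denominator leaves a polynomial with constant term 165, so the system is type 1.
K_v = lim_{s→0} s·G(s) = 75 / 165 = 5/11.
e_ss = 12/K_v = 12/(5/11) = 26.4.

26.4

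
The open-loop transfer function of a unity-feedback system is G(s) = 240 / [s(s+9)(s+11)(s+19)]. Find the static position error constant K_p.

K_p = lim_{s→0} G(s); with 1 pole at the origin the limit diverges, so K_p = ∞.

infinity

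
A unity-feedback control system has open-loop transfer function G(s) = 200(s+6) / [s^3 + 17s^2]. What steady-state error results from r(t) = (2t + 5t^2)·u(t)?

The denominator has no term below 17s^2 — 2 poles at s=0, type 2. Treating each term separately:
  • 2t: tracked with zero error.
  • 5t^2: e_ss = 10/K_a with K_a=1200/17 → 17/120.
Total e_ss = 17/120.

17/120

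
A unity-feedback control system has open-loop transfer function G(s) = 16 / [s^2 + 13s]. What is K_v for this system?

Lowest-order denominator term is 13s, so the open loop has 1 pole at the origin → type 1 system.
K_v = lim_{s→0} s·G(s) = 16 / 13 = 16/13.

16/13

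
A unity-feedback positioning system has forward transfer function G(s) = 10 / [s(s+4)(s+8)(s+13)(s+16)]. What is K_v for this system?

5/3328

System type = 1 (one pole at s=0).
K_v = lim_{s→0} s·G(s) = 10 / (4·8·13·16) = 5/3328.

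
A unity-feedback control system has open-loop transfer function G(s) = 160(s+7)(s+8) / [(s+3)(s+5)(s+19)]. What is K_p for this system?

1792/57

The open loop has no poles at the origin → type 0 system.
K_p = lim_{s→0} G(s) = 160·7·8 / (3·5·19) = 1792/57.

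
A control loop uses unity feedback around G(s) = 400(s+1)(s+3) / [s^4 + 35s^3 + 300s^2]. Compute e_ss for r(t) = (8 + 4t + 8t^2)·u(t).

The denominator has no term below 300s^2 — 2 poles at s=0, type 2. Taking each input component in turn:
  • 8: tracked with zero error.
  • 4t: tracked with zero error.
  • 8t^2: e_ss = 16/K_a with K_a=4 → 4.
Total e_ss = 4.

4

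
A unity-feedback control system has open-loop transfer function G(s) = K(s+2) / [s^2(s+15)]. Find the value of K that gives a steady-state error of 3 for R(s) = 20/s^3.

50

G(s) has two factors of s in the denominator, so the system is type 2.
K_a = lim_{s→0} s^2·G(s) = K·2 / (15) = (2/15)·K.
e_ss = 20/K_a = 3 ⇒ K_a = 20/3 ⇒ K = (20/3)/(2/15) = 50.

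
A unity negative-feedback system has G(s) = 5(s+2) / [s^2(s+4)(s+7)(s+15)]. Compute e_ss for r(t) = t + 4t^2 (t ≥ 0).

G(s) has two factors of s in the denominator, so the system is type 2. By superposition:
  • t: tracked with zero error.
  • 4t^2: e_ss = 8/K_a with K_a=1/42 → 336.
Total e_ss = 336.

336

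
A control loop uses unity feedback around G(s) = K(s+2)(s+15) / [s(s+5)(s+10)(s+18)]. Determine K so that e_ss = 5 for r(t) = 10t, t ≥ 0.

The open loop has one pole at the origin → type 1 system.
K_v = lim_{s→0} s·G(s) = K·2·15 / (5·10·18) = (1/30)·K.
e_ss = 10/K_v = 5 ⇒ K_v = 2 ⇒ K = 2/(1/30) = 60.

60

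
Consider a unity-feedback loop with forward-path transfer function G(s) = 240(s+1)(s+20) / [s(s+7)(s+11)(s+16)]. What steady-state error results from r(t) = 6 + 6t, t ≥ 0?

The open loop has one pole at the origin → type 1 system. Taking each input component in turn:
  • 6: tracked with zero error.
  • 6t: e_ss = 6/K_v with K_v=300/77 → 1.54.
Total e_ss = 1.54.

1.54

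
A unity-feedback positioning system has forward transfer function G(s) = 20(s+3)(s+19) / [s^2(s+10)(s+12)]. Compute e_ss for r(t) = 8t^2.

32/19

G(s) has two factors of s in the denominator, so the system is type 2.
K_a = lim_{s→0} s^2·G(s) = 20·3·19 / (10·12) = 9.5.
r(t) = 8t^2 gives R(s) = 16/s^3.
e_ss = 16/K_a = 16/9.5 = 32/19.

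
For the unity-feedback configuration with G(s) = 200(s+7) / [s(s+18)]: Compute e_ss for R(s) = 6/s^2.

System type = 1 (one pole at s=0).
K_v = lim_{s→0} s·G(s) = 200·7 / (18) = 700/9.
e_ss = 6/K_v = 6/(700/9) = 27/350.

27/350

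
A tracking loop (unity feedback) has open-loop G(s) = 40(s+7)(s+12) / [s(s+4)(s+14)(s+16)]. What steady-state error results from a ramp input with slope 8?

32/15

One free integrator in G(s): this is a type 1 system.
K_v = lim_{s→0} s·G(s) = 40·7·12 / (4·14·16) = 3.75.
e_ss = 8/K_v = 8/3.75 = 32/15.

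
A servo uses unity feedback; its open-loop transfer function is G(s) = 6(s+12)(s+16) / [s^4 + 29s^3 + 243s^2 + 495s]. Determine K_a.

Factoring s from the denominator leaves a polynomial with constant term 495, so the system is type 1.
K_a = lim_{s→0} s^2·G(s) = 0 (the extra factor of s kills the finite limit).

0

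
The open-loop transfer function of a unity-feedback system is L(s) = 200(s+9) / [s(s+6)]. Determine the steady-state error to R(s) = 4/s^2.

1/75

L(s) has one factor of s in the denominator, so the system is type 1.
K_v = lim_{s→0} s·L(s) = 200·9 / (6) = 300.
e_ss = 4/K_v = 4/300 = 1/75.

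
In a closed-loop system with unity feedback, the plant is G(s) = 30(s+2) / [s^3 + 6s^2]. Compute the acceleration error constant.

10

Factoring s^2 from the denominator leaves a polynomial with constant term 6, so the system is type 2.
K_a = lim_{s→0} s^2·G(s) = 30·2 / 6 = 10.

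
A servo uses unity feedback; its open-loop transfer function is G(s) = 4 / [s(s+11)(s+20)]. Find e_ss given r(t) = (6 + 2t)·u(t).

110

One free integrator in G(s): this is a type 1 system. By superposition:
  • 6: tracked with zero error.
  • 2t: e_ss = 2/K_v with K_v=1/55 → 110.
Total e_ss = 110.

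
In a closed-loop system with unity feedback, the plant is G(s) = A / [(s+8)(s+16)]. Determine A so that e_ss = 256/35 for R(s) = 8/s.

12

No free integrators in G(s): this is a type 0 system.
K_p = lim_{s→0} G(s) = A / (8·16) = (1/128)·A.
e_ss = 8/(1 + K_p) = 256/35 ⇒ 1 + (1/128)·A = 35/32 ⇒ A = 12.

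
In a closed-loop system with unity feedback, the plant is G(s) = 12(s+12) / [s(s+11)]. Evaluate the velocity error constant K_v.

One free integrator in G(s): this is a type 1 system.
K_v = lim_{s→0} s·G(s) = 12·12 / (11) = 144/11.

144/11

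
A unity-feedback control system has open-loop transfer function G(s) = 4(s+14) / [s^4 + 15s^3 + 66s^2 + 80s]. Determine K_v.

0.7

Lowest-order denominator term is 80s, so the open loop has 1 pole at the origin → type 1 system.
K_v = lim_{s→0} s·G(s) = 4·14 / 80 = 0.7.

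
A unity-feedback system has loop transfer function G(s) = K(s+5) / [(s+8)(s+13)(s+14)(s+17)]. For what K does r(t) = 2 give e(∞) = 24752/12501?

50

System type = 0 (no poles at s=0).
K_p = lim_{s→0} G(s) = K·5 / (8·13·14·17) = (5/24752)·K.
e_ss = 2/(1 + K_p) = 24752/12501 ⇒ 1 + (5/24752)·K = 12501/12376 ⇒ K = 50.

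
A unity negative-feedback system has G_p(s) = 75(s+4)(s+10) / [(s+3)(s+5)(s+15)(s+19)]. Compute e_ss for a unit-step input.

57/97

No free integrators in G_p(s): this is a type 0 system.
K_p = lim_{s→0} G_p(s) = 75·4·10 / (3·5·15·19) = 40/57.
e_ss = 1/(1 + K_p) = 1/(97/57) = 57/97.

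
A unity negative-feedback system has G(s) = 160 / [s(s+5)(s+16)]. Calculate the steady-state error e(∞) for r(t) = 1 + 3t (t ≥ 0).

1.5

The open loop has one pole at the origin → type 1 system. By superposition:
  • 1: tracked with zero error.
  • 3t: e_ss = 3/K_v with K_v=2 → 1.5.
Total e_ss = 1.5.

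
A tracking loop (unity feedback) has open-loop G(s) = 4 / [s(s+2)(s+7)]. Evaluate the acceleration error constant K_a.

System type = 1 (one pole at s=0).
K_a = lim_{s→0} s^2·G(s) = 0 (the extra factor of s kills the finite limit).

0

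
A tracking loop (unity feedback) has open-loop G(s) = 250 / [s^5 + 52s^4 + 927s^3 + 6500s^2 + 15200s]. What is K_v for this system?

5/304

The denominator has no term below 15200s — 1 pole at s=0, type 1.
K_v = lim_{s→0} s·G(s) = 250 / 15200 = 5/304.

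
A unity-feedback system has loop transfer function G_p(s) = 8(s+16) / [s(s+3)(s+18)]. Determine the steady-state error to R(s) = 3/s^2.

The open loop has one pole at the origin → type 1 system.
K_v = lim_{s→0} s·G_p(s) = 8·16 / (3·18) = 64/27.
e_ss = 3/K_v = 3/(64/27) = 81/64.

81/64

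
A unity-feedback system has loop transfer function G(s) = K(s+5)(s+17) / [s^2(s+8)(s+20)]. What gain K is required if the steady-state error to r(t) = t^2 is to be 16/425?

The open loop has two poles at the origin → type 2 system.
K_a = lim_{s→0} s^2·G(s) = K·5·17 / (8·20) = (17/32)·K.
e_ss = 2/K_a = 16/425 ⇒ K_a = 53.125 ⇒ K = 53.125/(17/32) = 100.

100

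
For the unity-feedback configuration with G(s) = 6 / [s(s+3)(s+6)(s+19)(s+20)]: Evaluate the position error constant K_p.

K_p = lim_{s→0} G(s); with 1 pole at the origin the limit diverges, so K_p = ∞.

infinity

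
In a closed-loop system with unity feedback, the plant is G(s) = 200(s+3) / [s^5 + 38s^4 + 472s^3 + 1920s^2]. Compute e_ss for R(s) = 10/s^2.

0

Factoring s^2 from the denominator leaves a polynomial with constant term 1920, so the system is type 2.
A type-2 system has K_v = ∞, so it tracks a ramp input with zero steady-state error.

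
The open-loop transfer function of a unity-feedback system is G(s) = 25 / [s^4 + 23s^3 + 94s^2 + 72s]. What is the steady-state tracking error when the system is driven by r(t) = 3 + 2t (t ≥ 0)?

5.76

Lowest-order denominator term is 72s, so the open loop has 1 pole at the origin → type 1 system. Treating each term separately:
  • 3: tracked with zero error.
  • 2t: e_ss = 2/K_v with K_v=25/72 → 5.76.
Total e_ss = 5.76.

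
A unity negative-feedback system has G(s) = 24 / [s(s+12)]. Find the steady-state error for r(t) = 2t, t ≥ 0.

1

G(s) has one factor of s in the denominator, so the system is type 1.
K_v = lim_{s→0} s·G(s) = 24 / (12) = 2.
e_ss = 2/K_v = 2/2 = 1.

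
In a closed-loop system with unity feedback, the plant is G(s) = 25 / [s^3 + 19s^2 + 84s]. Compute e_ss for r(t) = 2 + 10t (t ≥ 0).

The denominator has no term below 84s — 1 pole at s=0, type 1. Treating each term separately:
  • 2: tracked with zero error.
  • 10t: e_ss = 10/K_v with K_v=25/84 → 33.6.
Total e_ss = 33.6.

33.6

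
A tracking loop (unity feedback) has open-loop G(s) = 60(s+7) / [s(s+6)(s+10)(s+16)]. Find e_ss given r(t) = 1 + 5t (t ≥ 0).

The open loop has one pole at the origin → type 1 system. Taking each input component in turn:
  • 1: tracked with zero error.
  • 5t: e_ss = 5/K_v with K_v=0.4375 → 80/7.
Total e_ss = 80/7.

80/7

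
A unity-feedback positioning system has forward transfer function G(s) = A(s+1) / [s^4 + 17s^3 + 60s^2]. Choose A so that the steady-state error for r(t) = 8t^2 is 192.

5

Factoring s^2 from the denominator leaves a polynomial with constant term 60, so the system is type 2.
K_a = lim_{s→0} s^2·G(s) = A·1 / 60 = (1/60)·A.
e_ss = 16/K_a = 192 ⇒ K_a = 1/12 ⇒ A = (1/12)/(1/60) = 5.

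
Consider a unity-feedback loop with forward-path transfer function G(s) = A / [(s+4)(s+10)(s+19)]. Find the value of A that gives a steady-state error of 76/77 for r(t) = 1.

10

No free integrators in G(s): this is a type 0 system.
K_p = lim_{s→0} G(s) = A / (4·10·19) = (1/760)·A.
e_ss = 1/(1 + K_p) = 76/77 ⇒ 1 + (1/760)·A = 77/76 ⇒ A = 10.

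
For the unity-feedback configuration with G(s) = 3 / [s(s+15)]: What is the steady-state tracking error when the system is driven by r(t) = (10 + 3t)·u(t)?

One free integrator in G(s): this is a type 1 system. By superposition:
  • 10: tracked with zero error.
  • 3t: e_ss = 3/K_v with K_v=0.2 → 15.
Total e_ss = 15.

15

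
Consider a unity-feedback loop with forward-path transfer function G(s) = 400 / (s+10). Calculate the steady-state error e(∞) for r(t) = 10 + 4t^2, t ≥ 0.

System type = 0 (no poles at s=0). By superposition:
  • 10: e_ss = 10/(1+K_p) with K_p=40 → 10/41.
  • 4t^2: a type-0 system cannot track it, e_ss → ∞.
The unbounded component dominates.

infinity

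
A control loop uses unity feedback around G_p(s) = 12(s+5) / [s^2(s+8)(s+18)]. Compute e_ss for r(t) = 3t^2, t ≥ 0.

System type = 2 (two poles at s=0).
K_a = lim_{s→0} s^2·G_p(s) = 12·5 / (8·18) = 5/12.
r(t) = 3t^2 gives R(s) = 6/s^3.
e_ss = 6/K_a = 6/(5/12) = 14.4.

14.4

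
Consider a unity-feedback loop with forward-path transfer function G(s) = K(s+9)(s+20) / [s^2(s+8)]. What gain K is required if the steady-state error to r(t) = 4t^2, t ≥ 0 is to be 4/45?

System type = 2 (two poles at s=0).
K_a = lim_{s→0} s^2·G(s) = K·9·20 / (8) = 22.5·K.
e_ss = 8/K_a = 4/45 ⇒ K_a = 90 ⇒ K = 90/22.5 = 4.

4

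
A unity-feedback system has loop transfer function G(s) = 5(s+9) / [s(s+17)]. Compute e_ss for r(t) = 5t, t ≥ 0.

G(s) has one factor of s in the denominator, so the system is type 1.
K_v = lim_{s→0} s·G(s) = 5·9 / (17) = 45/17.
e_ss = 5/K_v = 5/(45/17) = 17/9.

17/9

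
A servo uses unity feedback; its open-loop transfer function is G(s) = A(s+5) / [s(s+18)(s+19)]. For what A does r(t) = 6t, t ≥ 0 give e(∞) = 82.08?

5

One free integrator in G(s): this is a type 1 system.
K_v = lim_{s→0} s·G(s) = A·5 / (18·19) = (5/342)·A.
e_ss = 6/K_v = 82.08 ⇒ K_v = 25/342 ⇒ A = (25/342)/(5/342) = 5.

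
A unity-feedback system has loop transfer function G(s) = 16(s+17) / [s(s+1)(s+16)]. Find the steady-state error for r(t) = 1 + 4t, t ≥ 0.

One free integrator in G(s): this is a type 1 system. By superposition:
  • 1: tracked with zero error.
  • 4t: e_ss = 4/K_v with K_v=17 → 4/17.
Total e_ss = 4/17.

4/17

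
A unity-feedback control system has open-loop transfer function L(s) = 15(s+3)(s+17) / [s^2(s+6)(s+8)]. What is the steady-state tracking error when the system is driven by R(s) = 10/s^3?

32/51

Two free integrators in L(s): this is a type 2 system.
K_a = lim_{s→0} s^2·L(s) = 15·3·17 / (6·8) = 15.9375.
r(t) = 5t^2 gives R(s) = 10/s^3.
e_ss = 10/K_a = 10/15.9375 = 32/51.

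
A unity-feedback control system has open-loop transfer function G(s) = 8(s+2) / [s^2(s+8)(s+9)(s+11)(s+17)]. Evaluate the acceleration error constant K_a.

2/1683

G(s) has two factors of s in the denominator, so the system is type 2.
K_a = lim_{s→0} s^2·G(s) = 8·2 / (8·9·11·17) = 2/1683.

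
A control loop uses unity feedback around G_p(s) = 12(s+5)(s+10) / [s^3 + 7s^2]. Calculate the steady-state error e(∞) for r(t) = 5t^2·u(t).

The denominator has no term below 7s^2 — 2 poles at s=0, type 2.
K_a = lim_{s→0} s^2·G_p(s) = 12·5·10 / 7 = 600/7.
r(t) = 5t^2 gives R(s) = 10/s^3.
e_ss = 10/K_a = 10/(600/7) = 7/60.

7/60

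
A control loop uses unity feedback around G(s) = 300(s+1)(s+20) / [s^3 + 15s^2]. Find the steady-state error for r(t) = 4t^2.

Lowest-order denominator term is 15s^2, so the open loop has 2 poles at the origin → type 2 system.
K_a = lim_{s→0} s^2·G(s) = 300·1·20 / 15 = 400.
r(t) = 4t^2 gives R(s) = 8/s^3.
e_ss = 8/K_a = 8/400 = 0.02.

0.02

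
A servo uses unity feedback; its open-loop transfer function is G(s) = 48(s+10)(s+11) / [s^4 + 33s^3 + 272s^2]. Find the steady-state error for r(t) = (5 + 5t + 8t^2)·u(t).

136/165

Factoring s^2 from the denominator leaves a polynomial with constant term 272, so the system is type 2. Taking each input component in turn:
  • 5: tracked with zero error.
  • 5t: tracked with zero error.
  • 8t^2: e_ss = 16/K_a with K_a=330/17 → 136/165.
Total e_ss = 136/165.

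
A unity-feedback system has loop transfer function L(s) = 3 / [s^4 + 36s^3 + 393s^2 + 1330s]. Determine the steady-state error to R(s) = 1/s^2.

1330/3

Factoring s from the denominator leaves a polynomial with constant term 1330, so the system is type 1.
K_v = lim_{s→0} s·L(s) = 3 / 1330 = 3/1330.
e_ss = 1/K_v = 1/(3/1330) = 1330/3.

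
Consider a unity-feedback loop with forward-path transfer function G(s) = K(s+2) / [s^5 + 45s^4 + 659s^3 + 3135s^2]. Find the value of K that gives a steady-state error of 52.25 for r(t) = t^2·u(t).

60

The denominator has no term below 3135s^2 — 2 poles at s=0, type 2.
K_a = lim_{s→0} s^2·G(s) = K·2 / 3135 = (2/3135)·K.
e_ss = 2/K_a = 52.25 ⇒ K_a = 8/209 ⇒ K = (8/209)/(2/3135) = 60.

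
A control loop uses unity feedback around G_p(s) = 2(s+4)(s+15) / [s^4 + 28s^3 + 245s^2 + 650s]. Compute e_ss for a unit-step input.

0

Factoring s from the denominator leaves a polynomial with constant term 650, so the system is type 1.
K_p = ∞ for a type-1 system; e_ss to a step is zero.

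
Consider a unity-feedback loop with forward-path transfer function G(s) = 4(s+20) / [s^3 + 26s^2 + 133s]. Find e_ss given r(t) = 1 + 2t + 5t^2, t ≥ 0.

infinity

Lowest-order denominator term is 133s, so the open loop has 1 pole at the origin → type 1 system. By superposition:
  • 1: tracked with zero error.
  • 2t: e_ss = 2/K_v with K_v=80/133 → 3.325.
  • 5t^2: a type-1 system cannot track it, e_ss → ∞.
The unbounded component dominates.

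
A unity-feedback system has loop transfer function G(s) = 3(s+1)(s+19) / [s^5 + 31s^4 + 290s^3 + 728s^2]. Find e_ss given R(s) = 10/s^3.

7280/57

Factoring s^2 from the denominator leaves a polynomial with constant term 728, so the system is type 2.
K_a = lim_{s→0} s^2·G(s) = 3·1·19 / 728 = 57/728.
r(t) = 5t^2 gives R(s) = 10/s^3.
e_ss = 10/K_a = 10/(57/728) = 7280/57.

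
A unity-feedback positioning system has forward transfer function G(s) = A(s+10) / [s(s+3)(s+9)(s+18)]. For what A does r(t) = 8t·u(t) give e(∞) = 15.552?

The open loop has one pole at the origin → type 1 system.
K_v = lim_{s→0} s·G(s) = A·10 / (3·9·18) = (5/243)·A.
e_ss = 8/K_v = 15.552 ⇒ K_v = 125/243 ⇒ A = (125/243)/(5/243) = 25.

25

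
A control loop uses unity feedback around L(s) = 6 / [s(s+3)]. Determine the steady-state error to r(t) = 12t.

One free integrator in L(s): this is a type 1 system.
K_v = lim_{s→0} s·L(s) = 6 / (3) = 2.
e_ss = 12/K_v = 12/2 = 6.

6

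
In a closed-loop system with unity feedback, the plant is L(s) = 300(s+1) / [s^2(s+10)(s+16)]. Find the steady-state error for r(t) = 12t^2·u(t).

12.8

The open loop has two poles at the origin → type 2 system.
K_a = lim_{s→0} s^2·L(s) = 300·1 / (10·16) = 1.875.
r(t) = 12t^2 gives R(s) = 24/s^3.
e_ss = 24/K_a = 24/1.875 = 12.8.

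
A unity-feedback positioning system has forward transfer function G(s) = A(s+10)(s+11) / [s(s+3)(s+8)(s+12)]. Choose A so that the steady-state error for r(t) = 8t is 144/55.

System type = 1 (one pole at s=0).
K_v = lim_{s→0} s·G(s) = A·10·11 / (3·8·12) = (55/144)·A.
e_ss = 8/K_v = 144/55 ⇒ K_v = 55/18 ⇒ A = (55/18)/(55/144) = 8.

8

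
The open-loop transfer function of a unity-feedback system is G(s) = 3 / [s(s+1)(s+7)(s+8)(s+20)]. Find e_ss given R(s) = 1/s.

0

The open loop has one pole at the origin → type 1 system.
K_p = ∞ for a type-1 system; e_ss to a step is zero.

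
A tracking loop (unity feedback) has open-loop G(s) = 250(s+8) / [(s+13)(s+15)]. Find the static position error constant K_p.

No free integrators in G(s): this is a type 0 system.
K_p = lim_{s→0} G(s) = 250·8 / (13·15) = 400/39.

400/39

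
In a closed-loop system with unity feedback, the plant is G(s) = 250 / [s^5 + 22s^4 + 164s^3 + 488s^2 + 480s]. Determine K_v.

25/48

Factoring s from the denominator leaves a polynomial with constant term 480, so the system is type 1.
K_v = lim_{s→0} s·G(s) = 250 / 480 = 25/48.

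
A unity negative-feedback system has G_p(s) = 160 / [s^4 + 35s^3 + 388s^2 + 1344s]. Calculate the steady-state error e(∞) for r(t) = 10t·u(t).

84

The denominator has no term below 1344s — 1 pole at s=0, type 1.
K_v = lim_{s→0} s·G_p(s) = 160 / 1344 = 5/42.
e_ss = 10/K_v = 10/(5/42) = 84.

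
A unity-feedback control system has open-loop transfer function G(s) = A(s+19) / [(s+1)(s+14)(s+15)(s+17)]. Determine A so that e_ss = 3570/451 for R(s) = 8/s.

System type = 0 (no poles at s=0).
K_p = lim_{s→0} G(s) = A·19 / (1·14·15·17) = (19/3570)·A.
e_ss = 8/(1 + K_p) = 3570/451 ⇒ 1 + (19/3570)·A = 1804/1785 ⇒ A = 2.

2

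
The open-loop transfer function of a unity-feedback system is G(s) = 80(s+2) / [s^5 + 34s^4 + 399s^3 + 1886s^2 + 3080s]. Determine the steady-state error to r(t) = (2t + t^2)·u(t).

infinity

Lowest-order denominator term is 3080s, so the open loop has 1 pole at the origin → type 1 system. Taking each input component in turn:
  • 2t: e_ss = 2/K_v with K_v=4/77 → 38.5.
  • t^2: a type-1 system cannot track it, e_ss → ∞.
The unbounded component dominates.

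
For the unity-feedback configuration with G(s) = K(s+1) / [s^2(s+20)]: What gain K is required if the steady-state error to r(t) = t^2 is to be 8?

5

Two free integrators in G(s): this is a type 2 system.
K_a = lim_{s→0} s^2·G(s) = K·1 / (20) = 0.05·K.
e_ss = 2/K_a = 8 ⇒ K_a = 0.25 ⇒ K = 0.25/0.05 = 5.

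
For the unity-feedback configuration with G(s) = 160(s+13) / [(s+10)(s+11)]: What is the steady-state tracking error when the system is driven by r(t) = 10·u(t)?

110/219

G(s) has no factors of s in the denominator, so the system is type 0.
K_p = lim_{s→0} G(s) = 160·13 / (10·11) = 208/11.
e_ss = 10/(1 + K_p) = 10/(219/11) = 110/219.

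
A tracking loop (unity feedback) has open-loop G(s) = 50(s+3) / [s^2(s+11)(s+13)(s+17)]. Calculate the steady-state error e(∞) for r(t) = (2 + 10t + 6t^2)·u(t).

194.48

Two free integrators in G(s): this is a type 2 system. Taking each input component in turn:
  • 2: tracked with zero error.
  • 10t: tracked with zero error.
  • 6t^2: e_ss = 12/K_a with K_a=150/2431 → 194.48.
Total e_ss = 194.48.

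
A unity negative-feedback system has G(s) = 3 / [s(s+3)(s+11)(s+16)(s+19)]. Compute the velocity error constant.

G(s) has one factor of s in the denominator, so the system is type 1.
K_v = lim_{s→0} s·G(s) = 3 / (3·11·16·19) = 1/3344.

1/3344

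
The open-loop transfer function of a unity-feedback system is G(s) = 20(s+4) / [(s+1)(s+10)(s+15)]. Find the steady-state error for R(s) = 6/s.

90/23

The open loop has no poles at the origin → type 0 system.
K_p = lim_{s→0} G(s) = 20·4 / (1·10·15) = 8/15.
e_ss = 6/(1 + K_p) = 6/(23/15) = 90/23.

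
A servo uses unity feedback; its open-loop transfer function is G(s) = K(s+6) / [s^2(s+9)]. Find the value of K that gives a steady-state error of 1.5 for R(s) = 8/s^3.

8

G(s) has two factors of s in the denominator, so the system is type 2.
K_a = lim_{s→0} s^2·G(s) = K·6 / (9) = (2/3)·K.
e_ss = 8/K_a = 1.5 ⇒ K_a = 16/3 ⇒ K = (16/3)/(2/3) = 8.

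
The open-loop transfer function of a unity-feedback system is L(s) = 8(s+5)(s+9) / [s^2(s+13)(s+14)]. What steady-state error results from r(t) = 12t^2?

The open loop has two poles at the origin → type 2 system.
K_a = lim_{s→0} s^2·L(s) = 8·5·9 / (13·14) = 180/91.
r(t) = 12t^2 gives R(s) = 24/s^3.
e_ss = 24/K_a = 24/(180/91) = 182/15.

182/15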